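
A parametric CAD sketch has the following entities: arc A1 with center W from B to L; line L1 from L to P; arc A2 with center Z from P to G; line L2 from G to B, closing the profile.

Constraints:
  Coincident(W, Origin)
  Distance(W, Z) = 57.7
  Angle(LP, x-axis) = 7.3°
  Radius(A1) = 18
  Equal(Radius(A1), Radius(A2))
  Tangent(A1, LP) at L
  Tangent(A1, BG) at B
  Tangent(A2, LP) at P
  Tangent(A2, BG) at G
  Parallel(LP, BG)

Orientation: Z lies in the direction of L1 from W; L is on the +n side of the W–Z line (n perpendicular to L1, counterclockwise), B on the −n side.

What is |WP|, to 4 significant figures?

60.44

The slot axis is L1's direction at 7.3°, so u = (cos 7.3°, sin 7.3°) = (0.9919, 0.1271) and n = (−sin 7.3°, cos 7.3°) = (-0.1271, 0.9919). W is at the origin and Z lies 57.7 along u from W, so Z = 57.7·u = (57.23, 7.332). Tangency of A1 to both parallel lines with radius 18.0 puts L and B at W ± 18.0·n: L = (-2.287, 17.85), B = (2.287, -17.85). Equal radii place P and G the same way about Z: P = Z + 18.0·n = (54.95, 25.19), G = Z − 18.0·n = (59.52, -10.52). Then |WP| = |P − W| = 60.44.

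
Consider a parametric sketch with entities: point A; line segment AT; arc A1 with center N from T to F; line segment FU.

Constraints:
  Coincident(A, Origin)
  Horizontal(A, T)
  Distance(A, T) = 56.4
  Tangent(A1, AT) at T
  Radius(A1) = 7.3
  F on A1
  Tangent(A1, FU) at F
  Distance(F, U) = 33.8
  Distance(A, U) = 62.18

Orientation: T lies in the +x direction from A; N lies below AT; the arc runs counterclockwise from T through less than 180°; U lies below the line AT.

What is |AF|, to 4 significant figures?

49.59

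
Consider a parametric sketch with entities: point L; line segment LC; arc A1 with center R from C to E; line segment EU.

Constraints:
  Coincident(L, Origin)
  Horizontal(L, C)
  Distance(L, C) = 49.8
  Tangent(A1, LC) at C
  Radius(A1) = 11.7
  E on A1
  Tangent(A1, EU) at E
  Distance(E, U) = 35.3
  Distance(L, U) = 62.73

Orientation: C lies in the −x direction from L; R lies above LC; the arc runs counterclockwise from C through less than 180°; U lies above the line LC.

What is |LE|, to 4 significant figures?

40.14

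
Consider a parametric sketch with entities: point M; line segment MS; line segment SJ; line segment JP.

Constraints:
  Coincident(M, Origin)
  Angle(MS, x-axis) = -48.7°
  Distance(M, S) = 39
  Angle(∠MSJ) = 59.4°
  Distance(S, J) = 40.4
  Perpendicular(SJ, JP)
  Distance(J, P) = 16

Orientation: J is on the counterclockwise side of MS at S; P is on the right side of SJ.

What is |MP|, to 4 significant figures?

53.66

∠MSJ = 59.4°, so SJ runs at -48.7° + (180° − 59.4°) = 71.90° from the x-axis; with |SJ| = 40.4, J = S + 40.4·(cos 71.90°, sin 71.90°) = (38.29, 9.102). SJ is perpendicular to JP; with |JP| = 16.0 on the right of SJ, P = J + 16.0·(0.9505, -0.3107) = (53.50, 4.131). Then |MP| = |P − M| = 53.66.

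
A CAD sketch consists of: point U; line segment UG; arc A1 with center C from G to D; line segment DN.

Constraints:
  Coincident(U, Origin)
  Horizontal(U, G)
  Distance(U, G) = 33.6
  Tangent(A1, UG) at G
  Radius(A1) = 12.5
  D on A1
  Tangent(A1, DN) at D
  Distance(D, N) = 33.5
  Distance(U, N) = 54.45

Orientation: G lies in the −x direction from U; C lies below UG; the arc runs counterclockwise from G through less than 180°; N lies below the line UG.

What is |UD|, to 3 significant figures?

48.2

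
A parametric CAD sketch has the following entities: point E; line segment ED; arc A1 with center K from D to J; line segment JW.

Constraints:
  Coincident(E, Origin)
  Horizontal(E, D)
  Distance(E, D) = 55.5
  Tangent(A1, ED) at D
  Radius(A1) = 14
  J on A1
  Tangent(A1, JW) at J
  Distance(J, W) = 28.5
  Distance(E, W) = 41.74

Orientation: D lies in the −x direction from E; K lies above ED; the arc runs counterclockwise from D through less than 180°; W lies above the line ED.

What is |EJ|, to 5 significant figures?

44.158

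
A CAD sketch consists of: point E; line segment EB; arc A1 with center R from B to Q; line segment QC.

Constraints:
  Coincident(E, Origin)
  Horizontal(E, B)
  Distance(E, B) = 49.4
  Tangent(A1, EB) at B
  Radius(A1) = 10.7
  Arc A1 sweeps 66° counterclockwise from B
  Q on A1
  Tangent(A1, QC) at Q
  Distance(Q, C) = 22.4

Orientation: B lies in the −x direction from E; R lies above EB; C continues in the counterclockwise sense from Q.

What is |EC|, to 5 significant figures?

40.620

On A1, B sits at bearing -90° from R; a 66° counterclockwise sweep puts Q at bearing -24°, so Q = R + 10.7·(cos -24°, sin -24°) = (-39.625, 6.3479). Since A1 is tangent to QC there, RQ ⟂ QC, so QC runs along (−sin -24°, cos -24°); with |QC| = 22.4, C = (-30.514, 26.811). Then |EC| = |C − E| = 40.620.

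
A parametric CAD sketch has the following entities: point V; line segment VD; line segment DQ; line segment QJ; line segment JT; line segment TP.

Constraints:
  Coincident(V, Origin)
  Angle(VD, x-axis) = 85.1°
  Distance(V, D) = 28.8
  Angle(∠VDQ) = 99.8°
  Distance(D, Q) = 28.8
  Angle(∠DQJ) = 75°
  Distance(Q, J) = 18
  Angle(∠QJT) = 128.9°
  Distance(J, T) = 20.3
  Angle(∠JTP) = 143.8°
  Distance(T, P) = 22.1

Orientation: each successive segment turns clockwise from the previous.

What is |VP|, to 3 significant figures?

13.4

V is at the origin; VD runs at 85.1° with length 28.8, so D = (2.46, 28.7). ∠VDQ = 99.8° gives DQ at 4.90° from the x-axis; with |DQ| = 28.8, Q = (31.2, 31.2). ∠DQJ = 75.0° gives QJ at -100° from the x-axis; with |QJ| = 18.0, J = (28.0, 13.4). ∠QJT = 128.9° gives JT at -151° from the x-axis; with |JT| = 20.3, T = (10.2, 3.65). ∠JTP = 143.8° gives TP at 173° from the x-axis; with |TP| = 22.1, P = (-11.7, 6.50). Then |VP| = |P − V| = 13.4.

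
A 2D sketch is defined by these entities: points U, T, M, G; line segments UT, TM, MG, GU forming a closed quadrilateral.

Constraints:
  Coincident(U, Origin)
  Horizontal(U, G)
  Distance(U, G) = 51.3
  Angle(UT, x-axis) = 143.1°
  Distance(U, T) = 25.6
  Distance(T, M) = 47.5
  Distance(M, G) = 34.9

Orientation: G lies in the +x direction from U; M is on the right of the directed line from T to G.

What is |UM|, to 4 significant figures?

21.93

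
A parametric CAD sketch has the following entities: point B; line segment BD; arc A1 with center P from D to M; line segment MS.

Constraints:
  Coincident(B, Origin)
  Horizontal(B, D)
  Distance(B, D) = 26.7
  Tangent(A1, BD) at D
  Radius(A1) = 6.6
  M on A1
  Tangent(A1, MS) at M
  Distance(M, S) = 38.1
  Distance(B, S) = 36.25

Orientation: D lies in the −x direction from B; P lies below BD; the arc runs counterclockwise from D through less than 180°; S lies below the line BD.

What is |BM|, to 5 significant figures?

33.072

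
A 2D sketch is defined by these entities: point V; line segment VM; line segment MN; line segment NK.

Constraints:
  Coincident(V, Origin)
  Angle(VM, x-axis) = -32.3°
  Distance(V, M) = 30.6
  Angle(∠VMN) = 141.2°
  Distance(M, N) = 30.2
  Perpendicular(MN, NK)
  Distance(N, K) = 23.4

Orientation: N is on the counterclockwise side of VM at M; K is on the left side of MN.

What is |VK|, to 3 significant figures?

54.2

V is at the origin; VM runs at -32.3° with length 30.6, so M = 30.6·(cos -32.3°, sin -32.3°) = (25.9, -16.4). ∠VMN = 141.2°, so MN runs at -32.3° + (180° − 141.2°) = 6.50° from the x-axis; with |MN| = 30.2, N = M + 30.2·(cos 6.50°, sin 6.50°) = (55.9, -12.9). MN is perpendicular to NK; with |NK| = 23.4 on the left of MN, K = N + 23.4·(-0.113, 0.994) = (53.2, 10.3). Then |VK| = |K − V| = 54.2.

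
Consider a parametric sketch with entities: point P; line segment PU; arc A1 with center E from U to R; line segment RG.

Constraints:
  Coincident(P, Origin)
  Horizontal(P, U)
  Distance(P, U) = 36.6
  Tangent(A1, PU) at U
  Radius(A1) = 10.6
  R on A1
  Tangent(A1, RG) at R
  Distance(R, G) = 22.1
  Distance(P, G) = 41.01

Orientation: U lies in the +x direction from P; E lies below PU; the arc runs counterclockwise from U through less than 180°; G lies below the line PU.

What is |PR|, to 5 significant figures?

27.947

Checks: |EU| = 10.60 ✓; |ER| = 10.60 ✓; ∠(ER, RG) = 90.00° ✓; |RG| = 22.10 ✓; |PG| = 41.01 ✓.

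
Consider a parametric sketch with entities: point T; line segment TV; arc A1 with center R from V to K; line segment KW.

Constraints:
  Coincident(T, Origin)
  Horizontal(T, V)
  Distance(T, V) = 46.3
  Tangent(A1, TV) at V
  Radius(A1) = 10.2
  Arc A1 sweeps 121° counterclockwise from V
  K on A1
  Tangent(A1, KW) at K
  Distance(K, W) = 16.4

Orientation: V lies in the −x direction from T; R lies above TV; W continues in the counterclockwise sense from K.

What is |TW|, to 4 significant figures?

54.66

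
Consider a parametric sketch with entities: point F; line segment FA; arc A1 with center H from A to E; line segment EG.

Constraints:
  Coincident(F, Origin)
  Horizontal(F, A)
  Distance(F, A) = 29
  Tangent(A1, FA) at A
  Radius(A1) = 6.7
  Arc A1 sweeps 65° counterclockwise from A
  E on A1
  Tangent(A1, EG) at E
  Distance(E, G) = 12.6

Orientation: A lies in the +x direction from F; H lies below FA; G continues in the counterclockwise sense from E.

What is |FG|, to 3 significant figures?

23.3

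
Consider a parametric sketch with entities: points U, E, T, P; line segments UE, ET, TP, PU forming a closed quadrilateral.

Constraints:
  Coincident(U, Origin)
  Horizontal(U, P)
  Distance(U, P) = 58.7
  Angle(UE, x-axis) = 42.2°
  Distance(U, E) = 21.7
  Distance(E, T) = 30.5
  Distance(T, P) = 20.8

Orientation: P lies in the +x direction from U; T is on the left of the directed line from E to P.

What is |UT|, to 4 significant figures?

49.45

Checks: |ET| = 30.50 ✓; |TP| = 20.80 ✓.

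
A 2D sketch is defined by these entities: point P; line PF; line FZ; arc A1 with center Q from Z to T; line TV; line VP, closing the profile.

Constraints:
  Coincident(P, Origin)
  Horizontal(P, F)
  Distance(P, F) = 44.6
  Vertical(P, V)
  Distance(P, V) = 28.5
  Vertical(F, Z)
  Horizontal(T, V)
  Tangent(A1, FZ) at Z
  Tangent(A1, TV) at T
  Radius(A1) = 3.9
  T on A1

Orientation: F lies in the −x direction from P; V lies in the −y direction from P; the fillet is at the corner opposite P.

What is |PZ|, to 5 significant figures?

50.934

P is at the origin; PF is horizontal with |PF| = 44.6 and F on the −x side, so F = (-44.600, 0.0000). P and V share the same x with |PV| = 28.5 and V on the −y side, so V = (0.0000, -28.500). The virtual corner opposite P is at (-44.600, -28.500). A1 meets FZ tangentially, so QZ is at right angles to FZ and since A1 is tangent to TV there, QT ⟂ TV, with radius 3.9, so the center Q sits 3.9 in from both sides at Q = (-40.700, -24.600). That places the tangent points at Z = (-44.600, -24.600) on FZ and T = (-40.700, -28.500) on TV. Then |PZ| = |Z − P| = 50.934.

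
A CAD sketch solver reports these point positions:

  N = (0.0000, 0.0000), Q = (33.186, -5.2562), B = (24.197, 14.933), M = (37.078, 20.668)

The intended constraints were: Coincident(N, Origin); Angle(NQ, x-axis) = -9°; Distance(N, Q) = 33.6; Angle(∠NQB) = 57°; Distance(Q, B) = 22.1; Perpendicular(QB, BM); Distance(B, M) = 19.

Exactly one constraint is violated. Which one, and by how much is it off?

Distance(B, M) = 19 — off by 4.90.

N = (0.00, 0.00) ✓; NQ at -9.000° ✓; |NQ| = 33.60 ✓; ∠NQB = 57.00° ✓; |QB| = 22.10 ✓; ∠(QB, BM) = 90.00° ✓; |BM| = 14.10 ✗.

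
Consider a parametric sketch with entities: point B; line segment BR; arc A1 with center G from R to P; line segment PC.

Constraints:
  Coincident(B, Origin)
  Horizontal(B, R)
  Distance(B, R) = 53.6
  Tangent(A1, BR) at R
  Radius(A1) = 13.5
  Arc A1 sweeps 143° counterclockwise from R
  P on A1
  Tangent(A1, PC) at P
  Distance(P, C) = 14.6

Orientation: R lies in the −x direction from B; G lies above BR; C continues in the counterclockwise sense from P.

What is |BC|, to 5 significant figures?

66.015

B is at the origin; BR is horizontal with |BR| = 53.6 and R on the −x side, so R = (-53.600, 0.0000). The tangent condition forces GR to be normal to BR, so G = R + (0, 13.5) = (-53.600, 13.500). On A1, R sits at bearing -90° from G; a 143° counterclockwise sweep puts P at bearing 53°, so P = G + 13.5·(cos 53°, sin 53°) = (-45.475, 24.282). Since A1 is tangent to PC there, GP ⟂ PC, so PC runs along (−sin 53°, cos 53°); with |PC| = 14.6, C = (-57.136, 33.068). Then |BC| = |C − B| = 66.015.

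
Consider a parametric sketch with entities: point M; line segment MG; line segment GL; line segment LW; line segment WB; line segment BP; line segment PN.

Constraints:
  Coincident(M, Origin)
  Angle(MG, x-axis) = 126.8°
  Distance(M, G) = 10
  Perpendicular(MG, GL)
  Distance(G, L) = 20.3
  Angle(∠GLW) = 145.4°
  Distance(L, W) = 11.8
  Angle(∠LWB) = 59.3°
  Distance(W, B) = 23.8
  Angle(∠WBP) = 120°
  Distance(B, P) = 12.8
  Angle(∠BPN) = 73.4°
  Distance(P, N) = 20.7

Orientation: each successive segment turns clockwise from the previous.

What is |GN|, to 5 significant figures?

14.663

M is at the origin; MG runs at 126.8° with length 10.0, so G = (-5.9902, 8.0073). MG ⟂ GL, so GL runs at 36.800°; with |GL| = 20.3, L = (10.265, 20.167). ∠GLW = 145.4° gives LW at 2.2000° from the x-axis; with |LW| = 11.8, W = (22.056, 20.620). ∠LWB = 59.3° gives WB at -118.50° from the x-axis; with |WB| = 23.8, B = (10.700, -0.29538). ∠WBP = 120.0° gives BP at -178.50° from the x-axis; with |BP| = 12.8, P = (-2.0961, -0.63044). ∠BPN = 73.4° gives PN at 74.900° from the x-axis; with |PN| = 20.7, N = (3.2964, 19.355). Then |GN| = |N − G| = 14.663.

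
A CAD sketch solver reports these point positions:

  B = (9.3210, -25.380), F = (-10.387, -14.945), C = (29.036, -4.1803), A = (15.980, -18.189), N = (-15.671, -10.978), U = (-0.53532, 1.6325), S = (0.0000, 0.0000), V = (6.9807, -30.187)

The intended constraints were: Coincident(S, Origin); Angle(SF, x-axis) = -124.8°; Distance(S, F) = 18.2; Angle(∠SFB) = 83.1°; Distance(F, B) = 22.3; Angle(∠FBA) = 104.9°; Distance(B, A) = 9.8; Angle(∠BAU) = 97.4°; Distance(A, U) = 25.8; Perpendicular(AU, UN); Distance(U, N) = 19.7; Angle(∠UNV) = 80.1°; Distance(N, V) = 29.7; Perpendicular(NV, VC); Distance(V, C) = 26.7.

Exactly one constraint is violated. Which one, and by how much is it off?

Distance(V, C) = 26.7 — off by 7.40.

S = (0.00, 0.00) ✓; SF at -124.8° ✓; |SF| = 18.20 ✓; ∠SFB = 83.10° ✓; |FB| = 22.30 ✓; ∠FBA = 104.9° ✓; |BA| = 9.801 ✓; ∠BAU = 97.40° ✓; |AU| = 25.80 ✓; ∠(AU, UN) = 90.00° ✓; |UN| = 19.70 ✓; ∠UNV = 80.10° ✓; |NV| = 29.70 ✓; ∠(NV, VC) = 90.00° ✓; |VC| = 34.10 ✗.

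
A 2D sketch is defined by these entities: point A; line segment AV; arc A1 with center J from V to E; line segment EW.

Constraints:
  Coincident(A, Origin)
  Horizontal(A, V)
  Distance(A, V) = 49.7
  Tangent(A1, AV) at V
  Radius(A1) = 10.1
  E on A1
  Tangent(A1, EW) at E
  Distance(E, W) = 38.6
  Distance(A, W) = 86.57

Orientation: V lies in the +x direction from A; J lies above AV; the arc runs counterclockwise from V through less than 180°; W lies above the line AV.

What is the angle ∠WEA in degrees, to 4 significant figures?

124.3°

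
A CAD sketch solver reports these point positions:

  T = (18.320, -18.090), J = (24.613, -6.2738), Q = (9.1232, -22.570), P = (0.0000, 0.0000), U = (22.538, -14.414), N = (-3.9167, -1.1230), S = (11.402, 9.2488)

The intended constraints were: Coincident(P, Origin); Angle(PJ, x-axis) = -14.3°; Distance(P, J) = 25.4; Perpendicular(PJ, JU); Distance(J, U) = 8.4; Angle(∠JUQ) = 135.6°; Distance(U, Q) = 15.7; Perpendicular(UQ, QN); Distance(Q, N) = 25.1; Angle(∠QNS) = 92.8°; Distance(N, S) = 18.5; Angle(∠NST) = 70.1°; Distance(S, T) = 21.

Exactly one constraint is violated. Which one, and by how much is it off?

Distance(S, T) = 21 — off by 7.20.

P = (0.00, 0.00) ✓; PJ at -14.30° ✓; |PJ| = 25.40 ✓; ∠(PJ, JU) = 90.00° ✓; |JU| = 8.401 ✓; ∠JUQ = 135.6° ✓; |UQ| = 15.70 ✓; ∠(UQ, QN) = 90.00° ✓; |QN| = 25.10 ✓; ∠QNS = 92.80° ✓; |NS| = 18.50 ✓; ∠NST = 70.10° ✓; |ST| = 28.20 ✗.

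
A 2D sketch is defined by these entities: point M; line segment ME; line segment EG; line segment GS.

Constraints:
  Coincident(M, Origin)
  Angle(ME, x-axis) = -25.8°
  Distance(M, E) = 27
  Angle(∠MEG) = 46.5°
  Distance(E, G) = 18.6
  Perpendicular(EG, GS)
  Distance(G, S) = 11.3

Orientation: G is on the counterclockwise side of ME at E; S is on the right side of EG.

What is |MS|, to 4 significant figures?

30.89

M is at the origin; ME runs at -25.8° with length 27.0, so E = 27.0·(cos -25.8°, sin -25.8°) = (24.31, -11.75). ∠MEG = 46.5°, so EG runs at -25.8° + (180° − 46.5°) = 107.7° from the x-axis; with |EG| = 18.6, G = E + 18.6·(cos 107.7°, sin 107.7°) = (18.65, 5.968). EG ⟂ GS; with |GS| = 11.3 on the right of EG, S = G + 11.3·(0.9527, 0.3040) = (29.42, 9.404). Then |MS| = |S − M| = 30.89.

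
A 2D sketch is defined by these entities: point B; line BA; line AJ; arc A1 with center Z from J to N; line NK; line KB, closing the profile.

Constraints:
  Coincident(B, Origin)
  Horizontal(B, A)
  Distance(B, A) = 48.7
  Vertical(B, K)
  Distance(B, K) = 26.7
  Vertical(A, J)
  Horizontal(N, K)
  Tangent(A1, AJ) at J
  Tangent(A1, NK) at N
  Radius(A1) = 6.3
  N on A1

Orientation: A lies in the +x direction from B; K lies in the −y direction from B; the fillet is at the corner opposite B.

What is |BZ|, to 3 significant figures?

47.1

B is at the origin; BA is horizontal with |BA| = 48.7 and A on the +x side, so A = (48.7, 0.00). B and K share the same x with |BK| = 26.7 and K on the −y side, so K = (0.00, -26.7). The virtual corner opposite B is at (48.7, -26.7). The tangent condition forces ZJ to be normal to AJ and A1 meets NK tangentially, so ZN is at right angles to NK, with radius 6.3, so the center Z sits 6.3 in from both sides at Z = (42.4, -20.4). Then |BZ| = |Z − B| = 47.1.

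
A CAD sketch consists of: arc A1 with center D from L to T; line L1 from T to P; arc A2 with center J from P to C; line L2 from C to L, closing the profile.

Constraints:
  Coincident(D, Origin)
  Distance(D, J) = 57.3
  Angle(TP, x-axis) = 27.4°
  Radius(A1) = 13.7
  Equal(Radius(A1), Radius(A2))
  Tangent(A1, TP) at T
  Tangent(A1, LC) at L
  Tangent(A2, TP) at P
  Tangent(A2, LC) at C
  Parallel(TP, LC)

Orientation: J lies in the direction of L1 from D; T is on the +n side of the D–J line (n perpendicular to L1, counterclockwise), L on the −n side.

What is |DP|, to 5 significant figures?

58.915

The slot axis is L1's direction at 27.4°, so u = (cos 27.4°, sin 27.4°) = (0.88782, 0.46020) and n = (−sin 27.4°, cos 27.4°) = (-0.46020, 0.88782). D is at the origin and J lies 57.3 along u from D, so J = 57.3·u = (50.872, 26.369). Tangency of A1 to both parallel lines with radius 13.7 puts T and L at D ± 13.7·n: T = (-6.3047, 12.163), L = (6.3047, -12.163). Equal radii place P and C the same way about J: P = J + 13.7·n = (44.567, 38.533), C = J − 13.7·n = (57.177, 14.206). Then |DP| = |P − D| = 58.915.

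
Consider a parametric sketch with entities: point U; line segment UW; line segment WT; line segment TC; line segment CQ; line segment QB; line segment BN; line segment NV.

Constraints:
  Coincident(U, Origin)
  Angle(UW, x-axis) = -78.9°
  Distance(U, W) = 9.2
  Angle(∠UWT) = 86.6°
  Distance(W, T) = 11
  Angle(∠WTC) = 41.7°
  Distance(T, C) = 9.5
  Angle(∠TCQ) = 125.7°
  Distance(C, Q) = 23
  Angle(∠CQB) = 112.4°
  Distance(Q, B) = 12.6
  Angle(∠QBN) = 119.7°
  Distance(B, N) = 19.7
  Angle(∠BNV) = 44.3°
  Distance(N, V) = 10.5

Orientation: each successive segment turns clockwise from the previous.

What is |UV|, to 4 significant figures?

23.51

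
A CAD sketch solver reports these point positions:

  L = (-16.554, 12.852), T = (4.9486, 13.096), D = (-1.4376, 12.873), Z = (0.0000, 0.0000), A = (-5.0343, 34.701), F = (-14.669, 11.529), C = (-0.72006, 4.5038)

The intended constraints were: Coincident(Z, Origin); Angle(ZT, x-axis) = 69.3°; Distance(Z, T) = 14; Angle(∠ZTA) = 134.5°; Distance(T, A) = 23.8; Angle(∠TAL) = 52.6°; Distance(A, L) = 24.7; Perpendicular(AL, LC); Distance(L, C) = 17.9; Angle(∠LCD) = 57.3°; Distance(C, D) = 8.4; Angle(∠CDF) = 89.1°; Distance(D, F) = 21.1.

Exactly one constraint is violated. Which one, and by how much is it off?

Distance(D, F) = 21.1 — off by 7.80.

Z = (0.00, 0.00) ✓; ZT at 69.30° ✓; |ZT| = 14.00 ✓; ∠ZTA = 134.5° ✓; |TA| = 23.80 ✓; ∠TAL = 52.60° ✓; |AL| = 24.70 ✓; ∠(AL, LC) = 90.00° ✓; |LC| = 17.90 ✓; ∠LCD = 57.30° ✓; |CD| = 8.400 ✓; ∠CDF = 89.10° ✓; |DF| = 13.30 ✗.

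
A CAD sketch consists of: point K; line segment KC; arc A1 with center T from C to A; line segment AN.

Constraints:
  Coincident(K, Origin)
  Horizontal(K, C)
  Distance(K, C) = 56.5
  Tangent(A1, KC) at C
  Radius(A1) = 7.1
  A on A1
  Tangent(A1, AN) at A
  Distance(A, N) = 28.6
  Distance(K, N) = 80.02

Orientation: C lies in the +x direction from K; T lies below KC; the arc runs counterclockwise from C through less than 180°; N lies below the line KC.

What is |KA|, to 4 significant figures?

53.41

K is at the origin; KC is horizontal with |KC| = 56.5 and C on the +x side, so C = (56.50, 0.000). The tangent condition forces TC to be normal to KC, so T = C + (0, -7.1) = (56.50, -7.100). Since TA ⟂ AN (tangency), |TN| = √(7.1² + 28.6²) = 29.47 regardless of where A sits on A1. So N lies on both circle(K, 80.02) and circle(T, 29.47); the below-KC intersection is N = (73.79, -30.97). A is the foot of the tangent from N: A = (51.92, -12.53).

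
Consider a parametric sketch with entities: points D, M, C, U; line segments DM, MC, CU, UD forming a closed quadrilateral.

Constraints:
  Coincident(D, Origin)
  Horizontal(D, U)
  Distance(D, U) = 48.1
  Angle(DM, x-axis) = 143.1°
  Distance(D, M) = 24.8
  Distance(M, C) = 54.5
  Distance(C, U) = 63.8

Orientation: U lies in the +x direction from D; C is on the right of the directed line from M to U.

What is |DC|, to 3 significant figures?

37.4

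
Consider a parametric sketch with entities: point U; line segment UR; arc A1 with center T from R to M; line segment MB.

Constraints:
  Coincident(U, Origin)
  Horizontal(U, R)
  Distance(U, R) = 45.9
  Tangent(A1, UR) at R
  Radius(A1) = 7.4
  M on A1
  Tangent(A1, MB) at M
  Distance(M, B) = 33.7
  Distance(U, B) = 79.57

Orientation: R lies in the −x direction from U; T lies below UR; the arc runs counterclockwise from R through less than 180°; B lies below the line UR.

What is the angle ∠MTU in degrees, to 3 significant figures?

124°

U is at the origin; UR is horizontal with |UR| = 45.9 and R on the −x side, so R = (-45.9, 0.00). A1 meets UR tangentially, so TR is at right angles to UR, so T = R + (0, -7.4) = (-45.9, -7.40). Since TM ⟂ MB (tangency), |TB| = √(7.4² + 33.7²) = 34.5 regardless of where M sits on A1. So B lies on both circle(U, 79.57) and circle(T, 34.5); the below-UR intersection is B = (-75.5, -25.1). M is the foot of the tangent from B: M = (-51.0, -2.02).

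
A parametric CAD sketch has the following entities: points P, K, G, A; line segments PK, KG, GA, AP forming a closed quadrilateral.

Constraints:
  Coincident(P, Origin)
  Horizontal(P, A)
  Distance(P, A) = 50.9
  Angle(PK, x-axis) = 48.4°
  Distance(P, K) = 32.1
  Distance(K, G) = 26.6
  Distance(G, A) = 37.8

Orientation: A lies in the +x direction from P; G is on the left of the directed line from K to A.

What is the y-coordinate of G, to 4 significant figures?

37.23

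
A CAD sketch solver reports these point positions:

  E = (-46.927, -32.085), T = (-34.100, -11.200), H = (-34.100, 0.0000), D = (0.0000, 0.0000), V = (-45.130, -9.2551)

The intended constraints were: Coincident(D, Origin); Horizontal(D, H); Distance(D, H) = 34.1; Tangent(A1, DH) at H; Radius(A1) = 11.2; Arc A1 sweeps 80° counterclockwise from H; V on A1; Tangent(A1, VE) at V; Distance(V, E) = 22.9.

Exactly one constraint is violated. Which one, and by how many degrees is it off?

Tangent(A1, VE) at V — off by 5.50°.

D = (0.00, 0.00) ✓; D.y = 0.00, H.y = 0.00 ✓; |DH| = 34.10 ✓; ∠(TH, HD) = 90.00° ✓; |TH| = 11.20 ✓; bearing(T→V) − bearing(T→H) = 80.00° ✓; |TV| = 11.20 ✓; ∠(TV, VE) = 84.50° ✗; |VE| = 22.90 ✓.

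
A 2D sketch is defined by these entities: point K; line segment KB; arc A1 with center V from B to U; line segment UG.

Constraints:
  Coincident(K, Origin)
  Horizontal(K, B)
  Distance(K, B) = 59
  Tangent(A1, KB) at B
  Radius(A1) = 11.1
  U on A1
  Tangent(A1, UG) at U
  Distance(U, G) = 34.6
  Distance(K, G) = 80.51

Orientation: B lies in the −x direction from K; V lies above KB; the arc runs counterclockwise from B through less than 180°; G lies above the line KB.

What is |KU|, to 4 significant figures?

51.84

Checks: |VU| = 11.10 ✓; ∠(VU, UG) = 90.00° ✓; |UG| = 34.60 ✓; |KG| = 80.51 ✓.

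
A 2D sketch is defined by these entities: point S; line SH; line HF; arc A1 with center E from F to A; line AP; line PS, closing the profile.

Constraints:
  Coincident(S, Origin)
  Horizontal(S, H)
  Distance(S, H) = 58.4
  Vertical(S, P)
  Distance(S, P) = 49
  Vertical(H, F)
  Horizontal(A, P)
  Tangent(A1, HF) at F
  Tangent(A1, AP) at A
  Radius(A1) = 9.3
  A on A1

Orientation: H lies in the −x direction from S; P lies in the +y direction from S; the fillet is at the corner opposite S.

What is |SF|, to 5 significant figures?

70.616

S is at the origin; SH is horizontal with |SH| = 58.4 and H on the −x side, so H = (-58.400, 0.0000). S and P share the same x with |SP| = 49.0 and P on the +y side, so P = (0.0000, 49.000). The virtual corner opposite S is at (-58.400, 49.000). A1 meets HF tangentially, so EF is at right angles to HF and A1 meets AP tangentially, so EA is at right angles to AP, with radius 9.3, so the center E sits 9.3 in from both sides at E = (-49.100, 39.700). That places the tangent points at F = (-58.400, 39.700) on HF and A = (-49.100, 49.000) on AP. Then |SF| = |F − S| = 70.616.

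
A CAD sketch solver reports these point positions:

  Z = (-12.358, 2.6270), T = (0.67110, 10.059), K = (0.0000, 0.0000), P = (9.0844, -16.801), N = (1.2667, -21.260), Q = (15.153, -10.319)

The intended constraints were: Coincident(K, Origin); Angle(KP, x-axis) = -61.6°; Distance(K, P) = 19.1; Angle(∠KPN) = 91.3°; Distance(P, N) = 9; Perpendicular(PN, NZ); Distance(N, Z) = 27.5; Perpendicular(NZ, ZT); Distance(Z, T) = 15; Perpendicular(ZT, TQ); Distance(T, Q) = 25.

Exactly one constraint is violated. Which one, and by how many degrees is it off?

Perpendicular(ZT, TQ) — off by 5.70°.

K = (0.00, 0.00) ✓; KP at -61.60° ✓; |KP| = 19.10 ✓; ∠KPN = 91.30° ✓; |PN| = 9.000 ✓; ∠(PN, NZ) = 90.00° ✓; |NZ| = 27.50 ✓; ∠(NZ, ZT) = 90.00° ✓; |ZT| = 15.00 ✓; ∠(ZT, TQ) = 84.30° ✗; |TQ| = 25.00 ✓.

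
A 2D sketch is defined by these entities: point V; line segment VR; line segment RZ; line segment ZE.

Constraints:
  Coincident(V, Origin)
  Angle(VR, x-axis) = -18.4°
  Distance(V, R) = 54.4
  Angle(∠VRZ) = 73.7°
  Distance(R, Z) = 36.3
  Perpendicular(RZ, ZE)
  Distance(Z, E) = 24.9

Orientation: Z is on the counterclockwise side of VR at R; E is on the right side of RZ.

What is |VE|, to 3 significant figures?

79.9

∠VRZ = 73.7°, so RZ runs at -18.4° + (180° − 73.7°) = 87.9° from the x-axis; with |RZ| = 36.3, Z = R + 36.3·(cos 87.9°, sin 87.9°) = (52.9, 19.1). The perpendicularity gives ZE at right angles to RZ; with |ZE| = 24.9 on the right of RZ, E = Z + 24.9·(0.999, -0.0366) = (77.8, 18.2). Then |VE| = |E − V| = 79.9.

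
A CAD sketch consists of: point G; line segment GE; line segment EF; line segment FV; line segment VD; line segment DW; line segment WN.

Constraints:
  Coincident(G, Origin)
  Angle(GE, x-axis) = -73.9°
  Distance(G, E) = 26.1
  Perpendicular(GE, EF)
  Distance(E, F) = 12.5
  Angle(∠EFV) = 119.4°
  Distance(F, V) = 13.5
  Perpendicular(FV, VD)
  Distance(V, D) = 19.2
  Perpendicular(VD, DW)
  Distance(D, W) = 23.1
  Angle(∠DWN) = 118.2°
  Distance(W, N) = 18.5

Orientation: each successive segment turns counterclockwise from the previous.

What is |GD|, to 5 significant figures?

5.4681

G is at the origin; GE runs at -73.9° with length 26.1, so E = (7.2379, -25.076). The perpendicularity gives EF at right angles to GE, so EF runs at 16.100°; with |EF| = 12.5, F = (19.248, -21.610). ∠EFV = 119.4° gives FV at 76.700° from the x-axis; with |FV| = 13.5, V = (22.353, -8.4720). FV is perpendicular to VD, so VD runs at 166.70°; with |VD| = 19.2, D = (3.6683, -4.0550). Then |GD| = |D − G| = 5.4681.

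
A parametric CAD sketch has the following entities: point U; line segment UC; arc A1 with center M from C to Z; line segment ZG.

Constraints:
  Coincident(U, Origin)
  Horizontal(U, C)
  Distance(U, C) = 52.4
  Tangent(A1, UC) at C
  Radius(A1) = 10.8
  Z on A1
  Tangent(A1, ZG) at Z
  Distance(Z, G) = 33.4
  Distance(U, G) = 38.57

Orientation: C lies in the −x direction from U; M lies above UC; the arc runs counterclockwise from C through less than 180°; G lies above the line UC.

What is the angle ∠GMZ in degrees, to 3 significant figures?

72.1°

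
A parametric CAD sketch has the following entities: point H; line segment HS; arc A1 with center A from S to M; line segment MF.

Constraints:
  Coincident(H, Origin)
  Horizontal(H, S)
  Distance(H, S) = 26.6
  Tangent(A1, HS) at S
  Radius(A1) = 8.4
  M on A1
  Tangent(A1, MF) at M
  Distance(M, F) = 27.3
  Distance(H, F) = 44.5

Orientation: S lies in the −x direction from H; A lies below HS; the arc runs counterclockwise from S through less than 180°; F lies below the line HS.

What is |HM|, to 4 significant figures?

36.29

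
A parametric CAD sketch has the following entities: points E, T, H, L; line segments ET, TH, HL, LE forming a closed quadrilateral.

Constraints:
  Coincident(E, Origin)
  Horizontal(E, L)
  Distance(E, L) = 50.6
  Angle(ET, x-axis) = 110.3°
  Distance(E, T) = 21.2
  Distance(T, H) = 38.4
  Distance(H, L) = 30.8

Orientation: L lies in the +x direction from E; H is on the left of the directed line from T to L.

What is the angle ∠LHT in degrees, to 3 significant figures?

124°

Checks: E.y = 0.00, L.y = 0.00 ✓; |TH| = 38.40 ✓; |HL| = 30.80 ✓.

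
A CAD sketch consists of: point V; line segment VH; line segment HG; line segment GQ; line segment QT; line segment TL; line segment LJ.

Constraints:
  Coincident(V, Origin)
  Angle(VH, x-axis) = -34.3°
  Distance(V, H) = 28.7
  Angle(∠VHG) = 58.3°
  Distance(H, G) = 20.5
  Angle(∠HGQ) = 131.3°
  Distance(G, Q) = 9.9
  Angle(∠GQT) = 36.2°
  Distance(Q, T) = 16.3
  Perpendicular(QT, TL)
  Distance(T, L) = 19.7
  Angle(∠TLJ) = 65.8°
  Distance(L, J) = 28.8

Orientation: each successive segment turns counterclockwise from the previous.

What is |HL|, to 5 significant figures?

21.714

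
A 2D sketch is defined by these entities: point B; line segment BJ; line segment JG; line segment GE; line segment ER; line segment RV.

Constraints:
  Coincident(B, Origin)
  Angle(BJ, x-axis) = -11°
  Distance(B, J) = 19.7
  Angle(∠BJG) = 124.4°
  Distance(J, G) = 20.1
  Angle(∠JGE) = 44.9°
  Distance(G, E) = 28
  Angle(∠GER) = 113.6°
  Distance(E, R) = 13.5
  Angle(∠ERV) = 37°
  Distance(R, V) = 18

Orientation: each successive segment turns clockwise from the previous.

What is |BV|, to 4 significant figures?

17.35

B is at the origin; BJ runs at -11.0° with length 19.7, so J = (19.34, -3.759). ∠BJG = 124.4° gives JG at -66.60° from the x-axis; with |JG| = 20.1, G = (27.32, -22.21). ∠JGE = 44.9° gives GE at 158.3° from the x-axis; with |GE| = 28.0, E = (1.305, -11.85). ∠GER = 113.6° gives ER at 91.90° from the x-axis; with |ER| = 13.5, R = (0.8574, 1.640). ∠ERV = 37.0° gives RV at -51.10° from the x-axis; with |RV| = 18.0, V = (12.16, -12.37). Then |BV| = |V − B| = 17.35.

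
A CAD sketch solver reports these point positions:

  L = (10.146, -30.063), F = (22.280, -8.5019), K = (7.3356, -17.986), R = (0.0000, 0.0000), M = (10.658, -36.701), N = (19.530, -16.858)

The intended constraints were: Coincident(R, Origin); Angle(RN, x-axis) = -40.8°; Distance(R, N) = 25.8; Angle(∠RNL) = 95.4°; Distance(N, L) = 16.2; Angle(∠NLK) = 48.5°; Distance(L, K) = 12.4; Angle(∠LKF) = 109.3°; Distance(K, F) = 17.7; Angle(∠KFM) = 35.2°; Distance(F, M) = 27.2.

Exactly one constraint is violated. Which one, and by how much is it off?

Distance(F, M) = 27.2 — off by 3.30.

R = (0.00, 0.00) ✓; RN at -40.80° ✓; |RN| = 25.80 ✓; ∠RNL = 95.40° ✓; |NL| = 16.20 ✓; ∠NLK = 48.50° ✓; |LK| = 12.40 ✓; ∠LKF = 109.3° ✓; |KF| = 17.70 ✓; ∠KFM = 35.20° ✓; |FM| = 30.50 ✗.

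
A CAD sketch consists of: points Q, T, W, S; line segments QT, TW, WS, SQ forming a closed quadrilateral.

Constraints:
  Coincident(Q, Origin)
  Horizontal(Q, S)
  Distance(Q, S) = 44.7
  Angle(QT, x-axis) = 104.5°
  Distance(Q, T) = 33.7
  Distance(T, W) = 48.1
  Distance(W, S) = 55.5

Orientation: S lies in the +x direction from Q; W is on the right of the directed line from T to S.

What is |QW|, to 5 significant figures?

17.702

Checks: |TW| = 48.10 ✓; |WS| = 55.50 ✓.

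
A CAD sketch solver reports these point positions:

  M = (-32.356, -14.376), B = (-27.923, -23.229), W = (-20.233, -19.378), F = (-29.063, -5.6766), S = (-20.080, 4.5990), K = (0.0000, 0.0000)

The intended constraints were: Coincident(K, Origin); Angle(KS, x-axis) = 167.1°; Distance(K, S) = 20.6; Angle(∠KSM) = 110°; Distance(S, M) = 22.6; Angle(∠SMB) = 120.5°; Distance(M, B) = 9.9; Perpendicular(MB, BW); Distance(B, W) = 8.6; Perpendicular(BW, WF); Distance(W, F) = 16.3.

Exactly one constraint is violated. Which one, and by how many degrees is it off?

Perpendicular(BW, WF) — off by 6.20°.

K = (0.00, 0.00) ✓; KS at 167.1° ✓; |KS| = 20.60 ✓; ∠KSM = 110.0° ✓; |SM| = 22.60 ✓; ∠SMB = 120.5° ✓; |MB| = 9.901 ✓; ∠(MB, BW) = 90.00° ✓; |BW| = 8.600 ✓; ∠(BW, WF) = 96.20° ✗; |WF| = 16.30 ✓.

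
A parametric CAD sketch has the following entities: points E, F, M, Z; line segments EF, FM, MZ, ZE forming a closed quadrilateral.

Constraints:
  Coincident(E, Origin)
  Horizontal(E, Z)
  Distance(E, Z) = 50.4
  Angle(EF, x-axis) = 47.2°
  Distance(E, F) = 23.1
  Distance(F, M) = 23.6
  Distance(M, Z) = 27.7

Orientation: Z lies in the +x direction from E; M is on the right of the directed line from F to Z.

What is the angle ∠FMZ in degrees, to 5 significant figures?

97.359°

Checks: |FM| = 23.60 ✓; |MZ| = 27.70 ✓.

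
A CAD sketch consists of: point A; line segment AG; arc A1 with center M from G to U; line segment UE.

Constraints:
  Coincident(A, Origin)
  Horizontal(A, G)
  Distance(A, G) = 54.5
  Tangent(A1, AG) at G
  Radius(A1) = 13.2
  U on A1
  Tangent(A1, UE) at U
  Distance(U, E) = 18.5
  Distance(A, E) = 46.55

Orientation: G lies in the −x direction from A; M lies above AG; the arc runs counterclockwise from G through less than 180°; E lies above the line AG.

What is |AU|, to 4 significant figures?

42.88

A is at the origin; A and G share the same y with |AG| = 54.5 and G on the −x side, so G = (-54.50, 0.000). Tangency of A1 to AG means the radius MG is perpendicular to AG, so M = G + (0, 13.2) = (-54.50, 13.20). Since MU ⟂ UE (tangency), |ME| = √(13.2² + 18.5²) = 22.73 regardless of where U sits on A1. So E lies on both circle(A, 46.55) and circle(M, 22.73); the above-AG intersection is E = (-37.22, 27.96). U is the foot of the tangent from E: U = (-41.69, 10.01).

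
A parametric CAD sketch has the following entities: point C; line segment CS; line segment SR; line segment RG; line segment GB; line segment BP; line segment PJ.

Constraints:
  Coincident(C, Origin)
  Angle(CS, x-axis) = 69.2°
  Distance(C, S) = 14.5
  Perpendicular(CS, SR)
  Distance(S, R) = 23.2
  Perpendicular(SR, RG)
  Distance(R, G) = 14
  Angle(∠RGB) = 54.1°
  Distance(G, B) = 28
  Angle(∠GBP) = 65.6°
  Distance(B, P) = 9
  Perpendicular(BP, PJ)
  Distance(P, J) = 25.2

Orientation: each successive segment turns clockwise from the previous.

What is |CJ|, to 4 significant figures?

20.83

C is at the origin; CS runs at 69.2° with length 14.5, so S = (5.149, 13.55). CS ⟂ SR, so SR runs at -20.80°; with |SR| = 23.2, R = (26.84, 5.316). The perpendicularity gives RG at right angles to SR, so RG runs at -110.8°; with |RG| = 14.0, G = (21.87, -7.771). ∠RGB = 54.1° gives GB at 123.3° from the x-axis; with |GB| = 28.0, B = (6.493, 15.63). ∠GBP = 65.6° gives BP at 8.900° from the x-axis; with |BP| = 9.0, P = (15.38, 17.02). The perpendicularity gives PJ at right angles to BP, so PJ runs at -81.10°; with |PJ| = 25.2, J = (19.28, -7.873). Then |CJ| = |J − C| = 20.83.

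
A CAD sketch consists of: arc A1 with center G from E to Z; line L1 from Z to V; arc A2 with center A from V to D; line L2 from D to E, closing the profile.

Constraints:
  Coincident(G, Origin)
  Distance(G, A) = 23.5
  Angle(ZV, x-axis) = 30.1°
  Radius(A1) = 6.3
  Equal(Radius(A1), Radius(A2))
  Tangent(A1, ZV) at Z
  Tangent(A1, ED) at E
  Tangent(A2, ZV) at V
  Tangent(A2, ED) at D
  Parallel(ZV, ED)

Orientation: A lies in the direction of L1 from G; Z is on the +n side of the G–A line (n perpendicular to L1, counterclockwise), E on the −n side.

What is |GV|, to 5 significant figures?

24.330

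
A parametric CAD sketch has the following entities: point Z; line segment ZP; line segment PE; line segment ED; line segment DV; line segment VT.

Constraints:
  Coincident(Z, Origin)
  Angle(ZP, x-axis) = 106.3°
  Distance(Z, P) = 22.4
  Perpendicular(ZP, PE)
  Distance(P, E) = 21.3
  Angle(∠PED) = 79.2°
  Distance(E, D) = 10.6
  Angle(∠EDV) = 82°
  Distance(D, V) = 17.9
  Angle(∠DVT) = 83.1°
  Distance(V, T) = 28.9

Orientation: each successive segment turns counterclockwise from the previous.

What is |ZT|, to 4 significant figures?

46.26

Z is at the origin; ZP runs at 106.3° with length 22.4, so P = (-6.287, 21.50). ZP ⟂ PE, so PE runs at -163.7°; with |PE| = 21.3, E = (-26.73, 15.52). ∠PED = 79.2° gives ED at -62.90° from the x-axis; with |ED| = 10.6, D = (-21.90, 6.085). ∠EDV = 82.0° gives DV at 35.10° from the x-axis; with |DV| = 17.9, V = (-7.257, 16.38). ∠DVT = 83.1° gives VT at 132.0° from the x-axis; with |VT| = 28.9, T = (-26.60, 37.85). Then |ZT| = |T − Z| = 46.26.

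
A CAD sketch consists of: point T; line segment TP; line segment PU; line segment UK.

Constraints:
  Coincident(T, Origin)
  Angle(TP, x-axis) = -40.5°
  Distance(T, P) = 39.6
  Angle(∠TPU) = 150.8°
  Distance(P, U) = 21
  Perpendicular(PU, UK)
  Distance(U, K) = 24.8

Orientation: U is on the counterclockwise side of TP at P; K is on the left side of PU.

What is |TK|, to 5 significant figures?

55.837

∠TPU = 150.8°, so PU runs at -40.5° + (180° − 150.8°) = -11.300° from the x-axis; with |PU| = 21.0, U = P + 21.0·(cos -11.300°, sin -11.300°) = (50.705, -29.833). PU ⟂ UK; with |UK| = 24.8 on the left of PU, K = U + 24.8·(0.19595, 0.98061) = (55.564, -5.5138). Then |TK| = |K − T| = 55.837.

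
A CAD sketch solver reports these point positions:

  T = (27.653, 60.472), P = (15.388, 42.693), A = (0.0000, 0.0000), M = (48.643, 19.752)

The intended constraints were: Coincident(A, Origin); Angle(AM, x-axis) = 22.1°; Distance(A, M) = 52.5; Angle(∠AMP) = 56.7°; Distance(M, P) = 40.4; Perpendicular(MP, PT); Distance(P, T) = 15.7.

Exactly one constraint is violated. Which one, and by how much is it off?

Distance(P, T) = 15.7 — off by 5.90.

A = (0.00, 0.00) ✓; AM at 22.10° ✓; |AM| = 52.50 ✓; ∠AMP = 56.70° ✓; |MP| = 40.40 ✓; ∠(MP, PT) = 90.00° ✓; |PT| = 21.60 ✗.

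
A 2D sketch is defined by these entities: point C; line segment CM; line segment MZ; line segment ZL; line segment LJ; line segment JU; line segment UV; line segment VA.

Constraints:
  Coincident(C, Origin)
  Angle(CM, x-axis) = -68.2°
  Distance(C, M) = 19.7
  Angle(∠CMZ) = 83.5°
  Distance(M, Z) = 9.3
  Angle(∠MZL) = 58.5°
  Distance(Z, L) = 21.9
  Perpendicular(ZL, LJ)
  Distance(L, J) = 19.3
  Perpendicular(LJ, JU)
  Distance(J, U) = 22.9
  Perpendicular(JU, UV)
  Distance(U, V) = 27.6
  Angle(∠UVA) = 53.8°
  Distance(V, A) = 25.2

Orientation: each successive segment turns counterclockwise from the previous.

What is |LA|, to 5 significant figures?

7.0652

C is at the origin; CM runs at -68.2° with length 19.7, so M = (7.3159, -18.291). ∠CMZ = 83.5° gives MZ at 28.300° from the x-axis; with |MZ| = 9.3, Z = (15.504, -13.882). ∠MZL = 58.5° gives ZL at 149.80° from the x-axis; with |ZL| = 21.9, L = (-3.4232, -2.8660). ZL ⟂ LJ, so LJ runs at -120.20°; with |LJ| = 19.3, J = (-13.132, -19.547). LJ ⟂ JU, so JU runs at -30.200°; with |JU| = 22.9, U = (6.6604, -31.066). JU ⟂ UV, so UV runs at 59.800°; with |UV| = 27.6, V = (20.544, -7.2117). ∠UVA = 53.8° gives VA at -174.00° from the x-axis; with |VA| = 25.2, A = (-4.5182, -9.8458). Then |LA| = |A − L| = 7.0652.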